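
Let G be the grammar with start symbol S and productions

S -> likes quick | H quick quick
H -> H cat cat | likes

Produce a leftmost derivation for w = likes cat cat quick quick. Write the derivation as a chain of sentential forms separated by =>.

S => H quick quick   [S -> H quick quick]
H quick quick => H cat cat quick quick   [H -> H cat cat]
H cat cat quick quick => likes cat cat quick quick   [H -> likes]

S => H quick quick => H cat cat quick quick => likes cat cat quick quick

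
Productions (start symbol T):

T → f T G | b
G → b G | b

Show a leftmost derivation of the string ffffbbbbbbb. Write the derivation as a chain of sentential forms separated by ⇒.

T ⇒ fTG ⇒ ffTGG ⇒ fffTGGG ⇒ ffffTGGGG ⇒ ffffbGGGG ⇒ ffffbbGGG ⇒ ffffbbbGGG ⇒ ffffbbbbGG ⇒ ffffbbbbbGG ⇒ ffffbbbbbbG ⇒ ffffbbbbbbb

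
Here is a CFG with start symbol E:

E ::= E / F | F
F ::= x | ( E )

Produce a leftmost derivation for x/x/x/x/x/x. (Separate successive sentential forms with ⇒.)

E⇒E/F⇒E/F/F⇒E/F/F/F⇒E/F/F/F/F⇒E/F/F/F/F/F⇒F/F/F/F/F/F⇒x/F/F/F/F/F⇒x/x/F/F/F/F⇒x/x/x/F/F/F⇒x/x/x/x/F/F⇒x/x/x/x/x/F⇒x/x/x/x/x/x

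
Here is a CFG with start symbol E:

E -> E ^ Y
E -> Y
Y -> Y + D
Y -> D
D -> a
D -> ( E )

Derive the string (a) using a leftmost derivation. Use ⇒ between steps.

E ⇒ Y   [E -> Y]
Y ⇒ D   [Y -> D]
D ⇒ (E)   [D -> ( E )]
(E) ⇒ (Y)   [E -> Y]
(Y) ⇒ (D)   [Y -> D]
(D) ⇒ (a)   [D -> a]

E⇒Y⇒D⇒(E)⇒(Y)⇒(D)⇒(a)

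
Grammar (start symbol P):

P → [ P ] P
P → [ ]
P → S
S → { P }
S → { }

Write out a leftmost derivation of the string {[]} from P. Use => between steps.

P => S => {P} => {[]}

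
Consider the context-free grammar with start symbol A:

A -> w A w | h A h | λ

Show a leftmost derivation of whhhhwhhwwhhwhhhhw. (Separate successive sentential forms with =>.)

A=>wAw=>whAhw=>whhAhhw=>whhhAhhhw=>whhhhAhhhhw=>whhhhwAwhhhhw=>whhhhwhAhwhhhhw=>whhhhwhhAhhwhhhhw=>whhhhwhhwAwhhwhhhhw=>whhhhwhhwwhhwhhhhw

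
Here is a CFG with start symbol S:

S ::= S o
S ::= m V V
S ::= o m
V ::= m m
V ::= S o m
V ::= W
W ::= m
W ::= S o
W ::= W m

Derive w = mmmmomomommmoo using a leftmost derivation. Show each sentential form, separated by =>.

S => So => Soo => mVVoo => mSomVoo => mmVVomVoo => mmmmVomVoo => mmmmSomomVoo => mmmmomomomVoo => mmmmomomommmoo

S => So   [S ::= S o]
So => Soo   [S ::= S o]
Soo => mVVoo   [S ::= m V V]
mVVoo => mSomVoo   [V ::= S o m]
mSomVoo => mmVVomVoo   [S ::= m V V]
mmVVomVoo => mmmmVomVoo   [V ::= m m]
mmmmVomVoo => mmmmSomomVoo   [V ::= S o m]
mmmmSomomVoo => mmmmomomomVoo   [S ::= o m]
mmmmomomomVoo => mmmmomomommmoo   [V ::= m m]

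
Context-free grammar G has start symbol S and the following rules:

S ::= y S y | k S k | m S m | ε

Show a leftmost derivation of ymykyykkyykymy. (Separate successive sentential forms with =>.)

S => ySy => ymSmy => ymySymy => ymykSkymy => ymykySykymy => ymykyySyykymy => ymykyykSkyykymy => ymykyykkyykymy

S => ySy   [S ::= y S y]
ySy => ymSmy   [S ::= m S m]
ymSmy => ymySymy   [S ::= y S y]
ymySymy => ymykSkymy   [S ::= k S k]
ymykSkymy => ymykySykymy   [S ::= y S y]
ymykySykymy => ymykyySyykymy   [S ::= y S y]
ymykyySyykymy => ymykyykSkyykymy   [S ::= k S k]
ymykyykSkyykymy => ymykyykkyykymy   [S ::= ε]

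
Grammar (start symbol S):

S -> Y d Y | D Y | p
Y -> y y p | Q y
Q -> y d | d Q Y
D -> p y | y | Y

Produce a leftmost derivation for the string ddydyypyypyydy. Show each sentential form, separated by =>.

S => DY   [S -> D Y]
DY => YY   [D -> Y]
YY => QyY   [Y -> Q y]
QyY => dQYyY   [Q -> d Q Y]
dQYyY => ddQYYyY   [Q -> d Q Y]
ddQYYyY => ddydYYyY   [Q -> y d]
ddydYYyY => ddydyypYyY   [Y -> y y p]
ddydyypYyY => ddydyypyypyY   [Y -> y y p]
ddydyypyypyY => ddydyypyypyQy   [Y -> Q y]
ddydyypyypyQy => ddydyypyypyydy   [Q -> y d]

S => DY => YY => QyY => dQYyY => ddQYYyY => ddydYYyY => ddydyypYyY => ddydyypyypyY => ddydyypyypyQy => ddydyypyypyydy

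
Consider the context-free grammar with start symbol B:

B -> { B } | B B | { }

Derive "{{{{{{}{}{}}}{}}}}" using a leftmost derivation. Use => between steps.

B => {B} => {{B}} => {{{B}}} => {{{BB}}} => {{{{B}B}}} => {{{{{B}}B}}} => {{{{{BB}}B}}} => {{{{{BBB}}B}}} => {{{{{{}BB}}B}}} => {{{{{{}{}B}}B}}} => {{{{{{}{}{}}}B}}} => {{{{{{}{}{}}}{}}}}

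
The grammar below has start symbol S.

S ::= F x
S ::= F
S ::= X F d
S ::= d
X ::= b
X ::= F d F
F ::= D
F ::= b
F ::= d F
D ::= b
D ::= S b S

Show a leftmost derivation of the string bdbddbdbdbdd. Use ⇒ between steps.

S ⇒ XFd   [S ::= X F d]
XFd ⇒ FdFFd   [X ::= F d F]
FdFFd ⇒ bdFFd   [F ::= b]
bdFFd ⇒ bdDFd   [F ::= D]
bdDFd ⇒ bdbFd   [D ::= b]
bdbFd ⇒ bdbdFd   [F ::= d F]
bdbdFd ⇒ bdbddFd   [F ::= d F]
bdbddFd ⇒ bdbddDd   [F ::= D]
bdbddDd ⇒ bdbddSbSd   [D ::= S b S]
bdbddSbSd ⇒ bdbddXFdbSd   [S ::= X F d]
bdbddXFdbSd ⇒ bdbddbFdbSd   [X ::= b]
bdbddbFdbSd ⇒ bdbddbdFdbSd   [F ::= d F]
bdbddbdFdbSd ⇒ bdbddbdbdbSd   [F ::= b]
bdbddbdbdbSd ⇒ bdbddbdbdbdd   [S ::= d]

S ⇒ XFd ⇒ FdFFd ⇒ bdFFd ⇒ bdDFd ⇒ bdbFd ⇒ bdbdFd ⇒ bdbddFd ⇒ bdbddDd ⇒ bdbddSbSd ⇒ bdbddXFdbSd ⇒ bdbddbFdbSd ⇒ bdbddbdFdbSd ⇒ bdbddbdbdbSd ⇒ bdbddbdbdbdd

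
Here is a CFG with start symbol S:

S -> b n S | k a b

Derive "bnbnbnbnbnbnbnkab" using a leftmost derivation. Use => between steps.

S => bnS   [S -> b n S]
bnS => bnbnS   [S -> b n S]
bnbnS => bnbnbnS   [S -> b n S]
bnbnbnS => bnbnbnbnS   [S -> b n S]
bnbnbnbnS => bnbnbnbnbnS   [S -> b n S]
bnbnbnbnbnS => bnbnbnbnbnbnS   [S -> b n S]
bnbnbnbnbnbnS => bnbnbnbnbnbnbnS   [S -> b n S]
bnbnbnbnbnbnbnS => bnbnbnbnbnbnbnkab   [S -> k a b]

S => bnS => bnbnS => bnbnbnS => bnbnbnbnS => bnbnbnbnbnS => bnbnbnbnbnbnS => bnbnbnbnbnbnbnS => bnbnbnbnbnbnbnkab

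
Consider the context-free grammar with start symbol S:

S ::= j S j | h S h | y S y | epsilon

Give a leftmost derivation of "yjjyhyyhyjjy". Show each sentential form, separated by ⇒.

S ⇒ ySy ⇒ yjSjy ⇒ yjjSjjy ⇒ yjjySyjjy ⇒ yjjyhShyjjy ⇒ yjjyhySyhyjjy ⇒ yjjyhyyhyjjy

S ⇒ ySy   [S ::= y S y]
ySy ⇒ yjSjy   [S ::= j S j]
yjSjy ⇒ yjjSjjy   [S ::= j S j]
yjjSjjy ⇒ yjjySyjjy   [S ::= y S y]
yjjySyjjy ⇒ yjjyhShyjjy   [S ::= h S h]
yjjyhShyjjy ⇒ yjjyhySyhyjjy   [S ::= y S y]
yjjyhySyhyjjy ⇒ yjjyhyyhyjjy   [S ::= epsilon]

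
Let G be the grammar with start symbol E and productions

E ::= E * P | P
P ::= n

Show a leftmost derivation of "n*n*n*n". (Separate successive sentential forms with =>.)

E => E*P => E*P*P => E*P*P*P => P*P*P*P => n*P*P*P => n*n*P*P => n*n*n*P => n*n*n*n

E => E*P   [E ::= E * P]
E*P => E*P*P   [E ::= E * P]
E*P*P => E*P*P*P   [E ::= E * P]
E*P*P*P => P*P*P*P   [E ::= P]
P*P*P*P => n*P*P*P   [P ::= n]
n*P*P*P => n*n*P*P   [P ::= n]
n*n*P*P => n*n*n*P   [P ::= n]
n*n*n*P => n*n*n*n   [P ::= n]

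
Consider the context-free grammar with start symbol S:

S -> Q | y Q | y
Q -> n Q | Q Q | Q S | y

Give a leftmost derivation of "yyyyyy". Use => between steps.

S => Q   [S -> Q]
Q => QS   [Q -> Q S]
QS => QSS   [Q -> Q S]
QSS => QSSS   [Q -> Q S]
QSSS => QQSSS   [Q -> Q Q]
QQSSS => QSQSSS   [Q -> Q S]
QSQSSS => ySQSSS   [Q -> y]
ySQSSS => yyQSSS   [S -> y]
yyQSSS => yyySSS   [Q -> y]
yyySSS => yyyySS   [S -> y]
yyyySS => yyyyyS   [S -> y]
yyyyyS => yyyyyy   [S -> y]

S=>Q=>QS=>QSS=>QSSS=>QQSSS=>QSQSSS=>ySQSSS=>yyQSSS=>yyySSS=>yyyySS=>yyyyyS=>yyyyyy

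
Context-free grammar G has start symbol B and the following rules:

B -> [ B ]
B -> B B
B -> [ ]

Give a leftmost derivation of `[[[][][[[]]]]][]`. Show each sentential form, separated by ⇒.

B⇒BB⇒[B]B⇒[[B]]B⇒[[BB]]B⇒[[BBB]]B⇒[[[]BB]]B⇒[[[][]B]]B⇒[[[][][B]]]B⇒[[[][][[B]]]]B⇒[[[][][[[]]]]]B⇒[[[][][[[]]]]][]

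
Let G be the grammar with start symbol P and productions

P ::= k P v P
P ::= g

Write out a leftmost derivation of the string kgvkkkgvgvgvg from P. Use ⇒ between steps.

P ⇒ kPvP ⇒ kgvP ⇒ kgvkPvP ⇒ kgvkkPvPvP ⇒ kgvkkkPvPvPvP ⇒ kgvkkkgvPvPvP ⇒ kgvkkkgvgvPvP ⇒ kgvkkkgvgvgvP ⇒ kgvkkkgvgvgvg

P ⇒ kPvP   [P ::= k P v P]
kPvP ⇒ kgvP   [P ::= g]
kgvP ⇒ kgvkPvP   [P ::= k P v P]
kgvkPvP ⇒ kgvkkPvPvP   [P ::= k P v P]
kgvkkPvPvP ⇒ kgvkkkPvPvPvP   [P ::= k P v P]
kgvkkkPvPvPvP ⇒ kgvkkkgvPvPvP   [P ::= g]
kgvkkkgvPvPvP ⇒ kgvkkkgvgvPvP   [P ::= g]
kgvkkkgvgvPvP ⇒ kgvkkkgvgvgvP   [P ::= g]
kgvkkkgvgvgvP ⇒ kgvkkkgvgvgvg   [P ::= g]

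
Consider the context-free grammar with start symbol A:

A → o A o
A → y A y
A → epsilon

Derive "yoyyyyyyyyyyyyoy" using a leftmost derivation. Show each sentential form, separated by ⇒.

A ⇒ yAy   [A → y A y]
yAy ⇒ yoAoy   [A → o A o]
yoAoy ⇒ yoyAyoy   [A → y A y]
yoyAyoy ⇒ yoyyAyyoy   [A → y A y]
yoyyAyyoy ⇒ yoyyyAyyyoy   [A → y A y]
yoyyyAyyyoy ⇒ yoyyyyAyyyyoy   [A → y A y]
yoyyyyAyyyyoy ⇒ yoyyyyyAyyyyyoy   [A → y A y]
yoyyyyyAyyyyyoy ⇒ yoyyyyyyAyyyyyyoy   [A → y A y]
yoyyyyyyAyyyyyyoy ⇒ yoyyyyyyyyyyyyoy   [A → epsilon]

A ⇒ yAy ⇒ yoAoy ⇒ yoyAyoy ⇒ yoyyAyyoy ⇒ yoyyyAyyyoy ⇒ yoyyyyAyyyyoy ⇒ yoyyyyyAyyyyyoy ⇒ yoyyyyyyAyyyyyyoy ⇒ yoyyyyyyyyyyyyoy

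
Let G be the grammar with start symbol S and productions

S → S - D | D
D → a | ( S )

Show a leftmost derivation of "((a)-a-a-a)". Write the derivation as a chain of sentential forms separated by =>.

S => D   [S → D]
D => (S)   [D → ( S )]
(S) => (S-D)   [S → S - D]
(S-D) => (S-D-D)   [S → S - D]
(S-D-D) => (S-D-D-D)   [S → S - D]
(S-D-D-D) => (D-D-D-D)   [S → D]
(D-D-D-D) => ((S)-D-D-D)   [D → ( S )]
((S)-D-D-D) => ((D)-D-D-D)   [S → D]
((D)-D-D-D) => ((a)-D-D-D)   [D → a]
((a)-D-D-D) => ((a)-a-D-D)   [D → a]
((a)-a-D-D) => ((a)-a-a-D)   [D → a]
((a)-a-a-D) => ((a)-a-a-a)   [D → a]

S => D => (S) => (S-D) => (S-D-D) => (S-D-D-D) => (D-D-D-D) => ((S)-D-D-D) => ((D)-D-D-D) => ((a)-D-D-D) => ((a)-a-D-D) => ((a)-a-a-D) => ((a)-a-a-a)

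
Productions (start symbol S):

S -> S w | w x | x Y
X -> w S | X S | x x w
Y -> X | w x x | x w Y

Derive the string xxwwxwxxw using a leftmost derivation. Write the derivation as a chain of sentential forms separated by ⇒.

S ⇒ Sw ⇒ xYw ⇒ xxwYw ⇒ xxwXw ⇒ xxwwSw ⇒ xxwwxYw ⇒ xxwwxwxxw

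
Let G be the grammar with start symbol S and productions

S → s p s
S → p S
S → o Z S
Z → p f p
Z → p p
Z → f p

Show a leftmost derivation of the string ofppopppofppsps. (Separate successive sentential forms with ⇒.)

S ⇒ oZS ⇒ ofpS ⇒ ofppS ⇒ ofppoZS ⇒ ofppoppS ⇒ ofppopppS ⇒ ofppopppoZS ⇒ ofppopppofpS ⇒ ofppopppofppS ⇒ ofppopppofppsps

S ⇒ oZS   [S → o Z S]
oZS ⇒ ofpS   [Z → f p]
ofpS ⇒ ofppS   [S → p S]
ofppS ⇒ ofppoZS   [S → o Z S]
ofppoZS ⇒ ofppoppS   [Z → p p]
ofppoppS ⇒ ofppopppS   [S → p S]
ofppopppS ⇒ ofppopppoZS   [S → o Z S]
ofppopppoZS ⇒ ofppopppofpS   [Z → f p]
ofppopppofpS ⇒ ofppopppofppS   [S → p S]
ofppopppofppS ⇒ ofppopppofppsps   [S → s p s]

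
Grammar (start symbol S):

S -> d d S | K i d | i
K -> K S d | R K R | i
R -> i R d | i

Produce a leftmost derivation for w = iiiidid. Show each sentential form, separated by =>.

S => Kid   [S -> K i d]
Kid => KSdid   [K -> K S d]
KSdid => RKRSdid   [K -> R K R]
RKRSdid => iKRSdid   [R -> i]
iKRSdid => iiRSdid   [K -> i]
iiRSdid => iiiSdid   [R -> i]
iiiSdid => iiiidid   [S -> i]

S=>Kid=>KSdid=>RKRSdid=>iKRSdid=>iiRSdid=>iiiSdid=>iiiidid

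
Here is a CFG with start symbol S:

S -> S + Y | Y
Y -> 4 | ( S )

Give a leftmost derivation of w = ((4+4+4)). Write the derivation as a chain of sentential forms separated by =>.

S => Y => (S) => (Y) => ((S)) => ((S+Y)) => ((S+Y+Y)) => ((Y+Y+Y)) => ((4+Y+Y)) => ((4+4+Y)) => ((4+4+4))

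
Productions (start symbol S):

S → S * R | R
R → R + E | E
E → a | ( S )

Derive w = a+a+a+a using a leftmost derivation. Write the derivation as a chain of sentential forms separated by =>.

S => R => R+E => R+E+E => R+E+E+E => E+E+E+E => a+E+E+E => a+a+E+E => a+a+a+E => a+a+a+a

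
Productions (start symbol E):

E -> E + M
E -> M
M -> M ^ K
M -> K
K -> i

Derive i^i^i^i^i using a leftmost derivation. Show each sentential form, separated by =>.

E => M   [E -> M]
M => M^K   [M -> M ^ K]
M^K => M^K^K   [M -> M ^ K]
M^K^K => M^K^K^K   [M -> M ^ K]
M^K^K^K => M^K^K^K^K   [M -> M ^ K]
M^K^K^K^K => K^K^K^K^K   [M -> K]
K^K^K^K^K => i^K^K^K^K   [K -> i]
i^K^K^K^K => i^i^K^K^K   [K -> i]
i^i^K^K^K => i^i^i^K^K   [K -> i]
i^i^i^K^K => i^i^i^i^K   [K -> i]
i^i^i^i^K => i^i^i^i^i   [K -> i]

E => M => M^K => M^K^K => M^K^K^K => M^K^K^K^K => K^K^K^K^K => i^K^K^K^K => i^i^K^K^K => i^i^i^K^K => i^i^i^i^K => i^i^i^i^i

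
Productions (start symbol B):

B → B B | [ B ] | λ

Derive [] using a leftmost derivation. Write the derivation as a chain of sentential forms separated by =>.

B => BB => BBB => [B]BB => []BB => []B => []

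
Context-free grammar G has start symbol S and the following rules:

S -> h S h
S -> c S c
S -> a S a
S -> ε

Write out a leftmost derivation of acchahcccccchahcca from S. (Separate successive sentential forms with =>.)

S => aSa => acSca => accScca => acchShcca => acchaSahcca => acchahShahcca => acchahcSchahcca => acchahccScchahcca => acchahcccSccchahcca => acchahcccccchahcca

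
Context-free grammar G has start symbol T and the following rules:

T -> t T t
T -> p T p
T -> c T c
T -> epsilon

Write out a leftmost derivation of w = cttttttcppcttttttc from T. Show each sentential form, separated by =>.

T => cTc => ctTtc => cttTttc => ctttTtttc => cttttTttttc => ctttttTtttttc => cttttttTttttttc => cttttttcTcttttttc => cttttttcpTpcttttttc => cttttttcppcttttttc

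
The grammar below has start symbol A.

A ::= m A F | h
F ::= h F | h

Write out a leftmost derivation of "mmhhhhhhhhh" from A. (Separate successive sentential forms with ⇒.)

A ⇒ mAF   [A ::= m A F]
mAF ⇒ mmAFF   [A ::= m A F]
mmAFF ⇒ mmhFF   [A ::= h]
mmhFF ⇒ mmhhFF   [F ::= h F]
mmhhFF ⇒ mmhhhF   [F ::= h]
mmhhhF ⇒ mmhhhhF   [F ::= h F]
mmhhhhF ⇒ mmhhhhhF   [F ::= h F]
mmhhhhhF ⇒ mmhhhhhhF   [F ::= h F]
mmhhhhhhF ⇒ mmhhhhhhhF   [F ::= h F]
mmhhhhhhhF ⇒ mmhhhhhhhhF   [F ::= h F]
mmhhhhhhhhF ⇒ mmhhhhhhhhh   [F ::= h]

A ⇒ mAF ⇒ mmAFF ⇒ mmhFF ⇒ mmhhFF ⇒ mmhhhF ⇒ mmhhhhF ⇒ mmhhhhhF ⇒ mmhhhhhhF ⇒ mmhhhhhhhF ⇒ mmhhhhhhhhF ⇒ mmhhhhhhhhh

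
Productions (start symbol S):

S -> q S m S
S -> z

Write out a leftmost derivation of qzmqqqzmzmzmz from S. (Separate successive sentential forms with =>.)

S => qSmS => qzmS => qzmqSmS => qzmqqSmSmS => qzmqqqSmSmSmS => qzmqqqzmSmSmS => qzmqqqzmzmSmS => qzmqqqzmzmzmS => qzmqqqzmzmzmz

S => qSmS   [S -> q S m S]
qSmS => qzmS   [S -> z]
qzmS => qzmqSmS   [S -> q S m S]
qzmqSmS => qzmqqSmSmS   [S -> q S m S]
qzmqqSmSmS => qzmqqqSmSmSmS   [S -> q S m S]
qzmqqqSmSmSmS => qzmqqqzmSmSmS   [S -> z]
qzmqqqzmSmSmS => qzmqqqzmzmSmS   [S -> z]
qzmqqqzmzmSmS => qzmqqqzmzmzmS   [S -> z]
qzmqqqzmzmzmS => qzmqqqzmzmzmz   [S -> z]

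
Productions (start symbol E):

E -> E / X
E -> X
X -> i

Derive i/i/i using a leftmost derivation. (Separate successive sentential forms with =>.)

E => E/X   [E -> E / X]
E/X => E/X/X   [E -> E / X]
E/X/X => X/X/X   [E -> X]
X/X/X => i/X/X   [X -> i]
i/X/X => i/i/X   [X -> i]
i/i/X => i/i/i   [X -> i]

E => E/X => E/X/X => X/X/X => i/X/X => i/i/X => i/i/i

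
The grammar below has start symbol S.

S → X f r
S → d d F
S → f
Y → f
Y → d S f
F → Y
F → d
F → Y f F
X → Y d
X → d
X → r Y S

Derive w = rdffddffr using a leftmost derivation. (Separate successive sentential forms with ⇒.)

S ⇒ Xfr   [S → X f r]
Xfr ⇒ rYSfr   [X → r Y S]
rYSfr ⇒ rdSfSfr   [Y → d S f]
rdSfSfr ⇒ rdffSfr   [S → f]
rdffSfr ⇒ rdffddFfr   [S → d d F]
rdffddFfr ⇒ rdffddYfr   [F → Y]
rdffddYfr ⇒ rdffddffr   [Y → f]

S⇒Xfr⇒rYSfr⇒rdSfSfr⇒rdffSfr⇒rdffddFfr⇒rdffddYfr⇒rdffddffr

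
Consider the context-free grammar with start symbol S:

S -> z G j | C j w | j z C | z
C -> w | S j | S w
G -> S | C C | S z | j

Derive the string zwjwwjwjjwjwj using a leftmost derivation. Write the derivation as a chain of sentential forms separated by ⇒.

S⇒zGj⇒zCCj⇒zSjCj⇒zCjwjCj⇒zSjjwjCj⇒zCjwjjwjCj⇒zSwjwjjwjCj⇒zCjwwjwjjwjCj⇒zwjwwjwjjwjCj⇒zwjwwjwjjwjwj

S ⇒ zGj   [S -> z G j]
zGj ⇒ zCCj   [G -> C C]
zCCj ⇒ zSjCj   [C -> S j]
zSjCj ⇒ zCjwjCj   [S -> C j w]
zCjwjCj ⇒ zSjjwjCj   [C -> S j]
zSjjwjCj ⇒ zCjwjjwjCj   [S -> C j w]
zCjwjjwjCj ⇒ zSwjwjjwjCj   [C -> S w]
zSwjwjjwjCj ⇒ zCjwwjwjjwjCj   [S -> C j w]
zCjwwjwjjwjCj ⇒ zwjwwjwjjwjCj   [C -> w]
zwjwwjwjjwjCj ⇒ zwjwwjwjjwjwj   [C -> w]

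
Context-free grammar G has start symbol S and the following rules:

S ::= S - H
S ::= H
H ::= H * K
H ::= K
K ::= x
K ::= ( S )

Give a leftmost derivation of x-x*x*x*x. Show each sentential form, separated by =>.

S => S-H => H-H => K-H => x-H => x-H*K => x-H*K*K => x-H*K*K*K => x-K*K*K*K => x-x*K*K*K => x-x*x*K*K => x-x*x*x*K => x-x*x*x*x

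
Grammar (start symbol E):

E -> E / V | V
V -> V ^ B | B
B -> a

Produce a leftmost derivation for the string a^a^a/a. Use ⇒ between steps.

E ⇒ E/V ⇒ V/V ⇒ V^B/V ⇒ V^B^B/V ⇒ B^B^B/V ⇒ a^B^B/V ⇒ a^a^B/V ⇒ a^a^a/V ⇒ a^a^a/B ⇒ a^a^a/a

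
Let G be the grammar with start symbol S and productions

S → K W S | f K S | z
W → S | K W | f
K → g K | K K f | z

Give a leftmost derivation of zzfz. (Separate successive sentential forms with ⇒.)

S ⇒ KWS   [S → K W S]
KWS ⇒ zWS   [K → z]
zWS ⇒ zKWS   [W → K W]
zKWS ⇒ zzWS   [K → z]
zzWS ⇒ zzfS   [W → f]
zzfS ⇒ zzfz   [S → z]

S⇒KWS⇒zWS⇒zKWS⇒zzWS⇒zzfS⇒zzfz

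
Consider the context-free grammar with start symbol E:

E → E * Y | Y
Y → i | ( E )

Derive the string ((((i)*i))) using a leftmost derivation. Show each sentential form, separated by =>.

E => Y => (E) => (Y) => ((E)) => ((Y)) => (((E))) => (((E*Y))) => (((Y*Y))) => ((((E)*Y))) => ((((Y)*Y))) => ((((i)*Y))) => ((((i)*i)))

E => Y   [E → Y]
Y => (E)   [Y → ( E )]
(E) => (Y)   [E → Y]
(Y) => ((E))   [Y → ( E )]
((E)) => ((Y))   [E → Y]
((Y)) => (((E)))   [Y → ( E )]
(((E))) => (((E*Y)))   [E → E * Y]
(((E*Y))) => (((Y*Y)))   [E → Y]
(((Y*Y))) => ((((E)*Y)))   [Y → ( E )]
((((E)*Y))) => ((((Y)*Y)))   [E → Y]
((((Y)*Y))) => ((((i)*Y)))   [Y → i]
((((i)*Y))) => ((((i)*i)))   [Y → i]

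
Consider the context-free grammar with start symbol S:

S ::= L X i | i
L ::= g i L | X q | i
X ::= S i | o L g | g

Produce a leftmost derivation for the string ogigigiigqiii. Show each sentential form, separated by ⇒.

S ⇒ LXi ⇒ XqXi ⇒ oLgqXi ⇒ ogiLgqXi ⇒ ogigiLgqXi ⇒ ogigigiLgqXi ⇒ ogigigiigqXi ⇒ ogigigiigqSii ⇒ ogigigiigqiii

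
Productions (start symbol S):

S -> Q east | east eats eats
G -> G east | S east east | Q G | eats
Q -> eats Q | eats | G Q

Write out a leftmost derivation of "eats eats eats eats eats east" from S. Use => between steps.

S => Q east => G Q east => Q G Q east => eats G Q east => eats Q G Q east => eats G Q G Q east => eats eats Q G Q east => eats eats eats G Q east => eats eats eats eats Q east => eats eats eats eats eats east

S => Q east   [S -> Q east]
Q east => G Q east   [Q -> G Q]
G Q east => Q G Q east   [G -> Q G]
Q G Q east => eats G Q east   [Q -> eats]
eats G Q east => eats Q G Q east   [G -> Q G]
eats Q G Q east => eats G Q G Q east   [Q -> G Q]
eats G Q G Q east => eats eats Q G Q east   [G -> eats]
eats eats Q G Q east => eats eats eats G Q east   [Q -> eats]
eats eats eats G Q east => eats eats eats eats Q east   [G -> eats]
eats eats eats eats Q east => eats eats eats eats eats east   [Q -> eats]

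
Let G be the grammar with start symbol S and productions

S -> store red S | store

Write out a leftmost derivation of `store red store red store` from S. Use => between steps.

S => store red S   [S -> store red S]
store red S => store red store red S   [S -> store red S]
store red store red S => store red store red store   [S -> store]

S => store red S => store red store red S => store red store red store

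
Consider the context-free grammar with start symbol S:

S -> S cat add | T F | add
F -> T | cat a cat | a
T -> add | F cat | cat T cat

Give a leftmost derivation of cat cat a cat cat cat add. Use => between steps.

S => T F => cat T cat F => cat F cat cat F => cat cat a cat cat cat F => cat cat a cat cat cat T => cat cat a cat cat cat add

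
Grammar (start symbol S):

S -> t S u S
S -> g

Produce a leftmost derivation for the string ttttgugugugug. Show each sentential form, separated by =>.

S => tSuS   [S -> t S u S]
tSuS => ttSuSuS   [S -> t S u S]
ttSuSuS => tttSuSuSuS   [S -> t S u S]
tttSuSuSuS => ttttSuSuSuSuS   [S -> t S u S]
ttttSuSuSuSuS => ttttguSuSuSuS   [S -> g]
ttttguSuSuSuS => ttttguguSuSuS   [S -> g]
ttttguguSuSuS => ttttguguguSuS   [S -> g]
ttttguguguSuS => ttttguguguguS   [S -> g]
ttttguguguguS => ttttgugugugug   [S -> g]

S => tSuS => ttSuSuS => tttSuSuSuS => ttttSuSuSuSuS => ttttguSuSuSuS => ttttguguSuSuS => ttttguguguSuS => ttttguguguguS => ttttgugugugug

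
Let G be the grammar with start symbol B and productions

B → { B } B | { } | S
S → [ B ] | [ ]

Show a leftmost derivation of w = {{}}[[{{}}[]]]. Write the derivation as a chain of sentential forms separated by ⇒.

B ⇒ {B}B ⇒ {{}}B ⇒ {{}}S ⇒ {{}}[B] ⇒ {{}}[S] ⇒ {{}}[[B]] ⇒ {{}}[[{B}B]] ⇒ {{}}[[{{}}B]] ⇒ {{}}[[{{}}S]] ⇒ {{}}[[{{}}[]]]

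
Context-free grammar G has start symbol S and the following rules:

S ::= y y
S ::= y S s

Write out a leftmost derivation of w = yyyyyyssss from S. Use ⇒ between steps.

S ⇒ ySs ⇒ yySss ⇒ yyySsss ⇒ yyyySssss ⇒ yyyyyyssss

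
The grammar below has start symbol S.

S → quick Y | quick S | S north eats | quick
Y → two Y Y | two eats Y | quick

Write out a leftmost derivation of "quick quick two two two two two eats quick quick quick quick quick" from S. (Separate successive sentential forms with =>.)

S => quick S   [S → quick S]
quick S => quick quick Y   [S → quick Y]
quick quick Y => quick quick two Y Y   [Y → two Y Y]
quick quick two Y Y => quick quick two two Y Y Y   [Y → two Y Y]
quick quick two two Y Y Y => quick quick two two two Y Y Y Y   [Y → two Y Y]
quick quick two two two Y Y Y Y => quick quick two two two two Y Y Y Y Y   [Y → two Y Y]
quick quick two two two two Y Y Y Y Y => quick quick two two two two two eats Y Y Y Y Y   [Y → two eats Y]
quick quick two two two two two eats Y Y Y Y Y => quick quick two two two two two eats quick Y Y Y Y   [Y → quick]
quick quick two two two two two eats quick Y Y Y Y => quick quick two two two two two eats quick quick Y Y Y   [Y → quick]
quick quick two two two two two eats quick quick Y Y Y => quick quick two two two two two eats quick quick quick Y Y   [Y → quick]
quick quick two two two two two eats quick quick quick Y Y => quick quick two two two two two eats quick quick quick quick Y   [Y → quick]
quick quick two two two two two eats quick quick quick quick Y => quick quick two two two two two eats quick quick quick quick quick   [Y → quick]

S => quick S => quick quick Y => quick quick two Y Y => quick quick two two Y Y Y => quick quick two two two Y Y Y Y => quick quick two two two two Y Y Y Y Y => quick quick two two two two two eats Y Y Y Y Y => quick quick two two two two two eats quick Y Y Y Y => quick quick two two two two two eats quick quick Y Y Y => quick quick two two two two two eats quick quick quick Y Y => quick quick two two two two two eats quick quick quick quick Y => quick quick two two two two two eats quick quick quick quick quick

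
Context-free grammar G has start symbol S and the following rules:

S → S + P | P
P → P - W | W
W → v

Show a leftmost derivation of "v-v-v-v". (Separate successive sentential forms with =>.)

S => P   [S → P]
P => P-W   [P → P - W]
P-W => P-W-W   [P → P - W]
P-W-W => P-W-W-W   [P → P - W]
P-W-W-W => W-W-W-W   [P → W]
W-W-W-W => v-W-W-W   [W → v]
v-W-W-W => v-v-W-W   [W → v]
v-v-W-W => v-v-v-W   [W → v]
v-v-v-W => v-v-v-v   [W → v]

S => P => P-W => P-W-W => P-W-W-W => W-W-W-W => v-W-W-W => v-v-W-W => v-v-v-W => v-v-v-v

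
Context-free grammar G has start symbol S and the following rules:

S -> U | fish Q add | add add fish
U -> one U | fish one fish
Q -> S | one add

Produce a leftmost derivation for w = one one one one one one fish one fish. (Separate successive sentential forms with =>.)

S => U => one U => one one U => one one one U => one one one one U => one one one one one U => one one one one one one U => one one one one one one fish one fish

S => U   [S -> U]
U => one U   [U -> one U]
one U => one one U   [U -> one U]
one one U => one one one U   [U -> one U]
one one one U => one one one one U   [U -> one U]
one one one one U => one one one one one U   [U -> one U]
one one one one one U => one one one one one one U   [U -> one U]
one one one one one one U => one one one one one one fish one fish   [U -> fish one fish]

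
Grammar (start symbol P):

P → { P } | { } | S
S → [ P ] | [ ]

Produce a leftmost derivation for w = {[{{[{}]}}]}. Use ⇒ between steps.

P ⇒ {P}   [P → { P }]
{P} ⇒ {S}   [P → S]
{S} ⇒ {[P]}   [S → [ P ]]
{[P]} ⇒ {[{P}]}   [P → { P }]
{[{P}]} ⇒ {[{{P}}]}   [P → { P }]
{[{{P}}]} ⇒ {[{{S}}]}   [P → S]
{[{{S}}]} ⇒ {[{{[P]}}]}   [S → [ P ]]
{[{{[P]}}]} ⇒ {[{{[{}]}}]}   [P → { }]

P ⇒ {P} ⇒ {S} ⇒ {[P]} ⇒ {[{P}]} ⇒ {[{{P}}]} ⇒ {[{{S}}]} ⇒ {[{{[P]}}]} ⇒ {[{{[{}]}}]}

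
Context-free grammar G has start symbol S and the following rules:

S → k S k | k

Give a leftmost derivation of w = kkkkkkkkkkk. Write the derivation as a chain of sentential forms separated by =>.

S => kSk => kkSkk => kkkSkkk => kkkkSkkkk => kkkkkSkkkkk => kkkkkkkkkkk

S => kSk   [S → k S k]
kSk => kkSkk   [S → k S k]
kkSkk => kkkSkkk   [S → k S k]
kkkSkkk => kkkkSkkkk   [S → k S k]
kkkkSkkkk => kkkkkSkkkkk   [S → k S k]
kkkkkSkkkkk => kkkkkkkkkkk   [S → k]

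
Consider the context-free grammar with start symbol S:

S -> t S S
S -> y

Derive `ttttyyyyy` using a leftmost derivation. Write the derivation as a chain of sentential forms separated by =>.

S => tSS => ttSSS => tttSSSS => ttttSSSSS => ttttySSSS => ttttyySSS => ttttyyySS => ttttyyyyS => ttttyyyyy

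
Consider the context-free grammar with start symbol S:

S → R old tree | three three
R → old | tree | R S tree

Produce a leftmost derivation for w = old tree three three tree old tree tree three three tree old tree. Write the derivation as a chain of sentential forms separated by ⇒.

S ⇒ R old tree ⇒ R S tree old tree ⇒ R S tree S tree old tree ⇒ old S tree S tree old tree ⇒ old R old tree tree S tree old tree ⇒ old R S tree old tree tree S tree old tree ⇒ old tree S tree old tree tree S tree old tree ⇒ old tree three three tree old tree tree S tree old tree ⇒ old tree three three tree old tree tree three three tree old tree

S ⇒ R old tree   [S → R old tree]
R old tree ⇒ R S tree old tree   [R → R S tree]
R S tree old tree ⇒ R S tree S tree old tree   [R → R S tree]
R S tree S tree old tree ⇒ old S tree S tree old tree   [R → old]
old S tree S tree old tree ⇒ old R old tree tree S tree old tree   [S → R old tree]
old R old tree tree S tree old tree ⇒ old R S tree old tree tree S tree old tree   [R → R S tree]
old R S tree old tree tree S tree old tree ⇒ old tree S tree old tree tree S tree old tree   [R → tree]
old tree S tree old tree tree S tree old tree ⇒ old tree three three tree old tree tree S tree old tree   [S → three three]
old tree three three tree old tree tree S tree old tree ⇒ old tree three three tree old tree tree three three tree old tree   [S → three three]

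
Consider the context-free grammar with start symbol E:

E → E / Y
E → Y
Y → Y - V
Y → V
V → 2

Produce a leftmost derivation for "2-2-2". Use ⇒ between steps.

E ⇒ Y   [E → Y]
Y ⇒ Y-V   [Y → Y - V]
Y-V ⇒ Y-V-V   [Y → Y - V]
Y-V-V ⇒ V-V-V   [Y → V]
V-V-V ⇒ 2-V-V   [V → 2]
2-V-V ⇒ 2-2-V   [V → 2]
2-2-V ⇒ 2-2-2   [V → 2]

E ⇒ Y ⇒ Y-V ⇒ Y-V-V ⇒ V-V-V ⇒ 2-V-V ⇒ 2-2-V ⇒ 2-2-2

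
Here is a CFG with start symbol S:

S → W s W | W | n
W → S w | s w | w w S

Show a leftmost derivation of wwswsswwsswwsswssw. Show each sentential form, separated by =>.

S=>WsW=>wwSsW=>wwWsWsW=>wwSwsWsW=>wwWsWwsWsW=>wwSwsWwsWsW=>wwWsWwsWwsWsW=>wwswsWwsWwsWsW=>wwswsswwsWwsWsW=>wwswsswwsswwsWsW=>wwswsswwsswwsswsW=>wwswsswwsswwsswssw

S => WsW   [S → W s W]
WsW => wwSsW   [W → w w S]
wwSsW => wwWsWsW   [S → W s W]
wwWsWsW => wwSwsWsW   [W → S w]
wwSwsWsW => wwWsWwsWsW   [S → W s W]
wwWsWwsWsW => wwSwsWwsWsW   [W → S w]
wwSwsWwsWsW => wwWsWwsWwsWsW   [S → W s W]
wwWsWwsWwsWsW => wwswsWwsWwsWsW   [W → s w]
wwswsWwsWwsWsW => wwswsswwsWwsWsW   [W → s w]
wwswsswwsWwsWsW => wwswsswwsswwsWsW   [W → s w]
wwswsswwsswwsWsW => wwswsswwsswwsswsW   [W → s w]
wwswsswwsswwsswsW => wwswsswwsswwsswssw   [W → s w]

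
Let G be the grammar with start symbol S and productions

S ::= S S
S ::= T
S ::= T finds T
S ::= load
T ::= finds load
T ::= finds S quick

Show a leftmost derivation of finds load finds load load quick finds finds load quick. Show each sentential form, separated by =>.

S => T => finds S quick => finds S S quick => finds load S quick => finds load T finds T quick => finds load finds S quick finds T quick => finds load finds S S quick finds T quick => finds load finds load S quick finds T quick => finds load finds load load quick finds T quick => finds load finds load load quick finds finds load quick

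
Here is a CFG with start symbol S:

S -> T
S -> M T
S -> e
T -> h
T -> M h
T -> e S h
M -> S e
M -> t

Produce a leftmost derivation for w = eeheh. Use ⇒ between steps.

S ⇒ MT ⇒ SeT ⇒ TeT ⇒ eSheT ⇒ eeheT ⇒ eeheh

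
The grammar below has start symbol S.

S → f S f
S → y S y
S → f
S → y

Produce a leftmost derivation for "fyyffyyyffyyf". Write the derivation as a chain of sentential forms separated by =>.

S => fSf   [S → f S f]
fSf => fySyf   [S → y S y]
fySyf => fyySyyf   [S → y S y]
fyySyyf => fyyfSfyyf   [S → f S f]
fyyfSfyyf => fyyffSffyyf   [S → f S f]
fyyffSffyyf => fyyffySyffyyf   [S → y S y]
fyyffySyffyyf => fyyffyyyffyyf   [S → y]

S=>fSf=>fySyf=>fyySyyf=>fyyfSfyyf=>fyyffSffyyf=>fyyffySyffyyf=>fyyffyyyffyyf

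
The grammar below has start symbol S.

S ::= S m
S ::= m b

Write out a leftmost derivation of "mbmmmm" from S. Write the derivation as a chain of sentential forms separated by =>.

S => Sm => Smm => Smmm => Smmmm => mbmmmm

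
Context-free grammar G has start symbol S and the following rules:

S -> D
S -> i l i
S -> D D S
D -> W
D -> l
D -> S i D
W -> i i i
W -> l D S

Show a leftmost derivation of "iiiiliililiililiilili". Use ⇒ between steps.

S ⇒ DDS   [S -> D D S]
DDS ⇒ WDS   [D -> W]
WDS ⇒ iiiDS   [W -> i i i]
iiiDS ⇒ iiiSiDS   [D -> S i D]
iiiSiDS ⇒ iiiiliiDS   [S -> i l i]
iiiiliiDS ⇒ iiiiliiSiDS   [D -> S i D]
iiiiliiSiDS ⇒ iiiiliiDDSiDS   [S -> D D S]
iiiiliiDDSiDS ⇒ iiiiliilDSiDS   [D -> l]
iiiiliilDSiDS ⇒ iiiiliilSiDSiDS   [D -> S i D]
iiiiliilSiDSiDS ⇒ iiiiliililiiDSiDS   [S -> i l i]
iiiiliililiiDSiDS ⇒ iiiiliililiilSiDS   [D -> l]
iiiiliililiilSiDS ⇒ iiiiliililiililiiDS   [S -> i l i]
iiiiliililiililiiDS ⇒ iiiiliililiililiilS   [D -> l]
iiiiliililiililiilS ⇒ iiiiliililiililiilili   [S -> i l i]

S ⇒ DDS ⇒ WDS ⇒ iiiDS ⇒ iiiSiDS ⇒ iiiiliiDS ⇒ iiiiliiSiDS ⇒ iiiiliiDDSiDS ⇒ iiiiliilDSiDS ⇒ iiiiliilSiDSiDS ⇒ iiiiliililiiDSiDS ⇒ iiiiliililiilSiDS ⇒ iiiiliililiililiiDS ⇒ iiiiliililiililiilS ⇒ iiiiliililiililiilili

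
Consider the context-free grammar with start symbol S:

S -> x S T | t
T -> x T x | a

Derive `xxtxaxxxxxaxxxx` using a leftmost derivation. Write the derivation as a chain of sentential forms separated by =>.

S => xST => xxSTT => xxtTT => xxtxTxT => xxtxaxT => xxtxaxxTx => xxtxaxxxTxx => xxtxaxxxxTxxx => xxtxaxxxxxTxxxx => xxtxaxxxxxaxxxx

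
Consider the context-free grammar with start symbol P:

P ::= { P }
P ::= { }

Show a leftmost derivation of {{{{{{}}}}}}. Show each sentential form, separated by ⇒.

P ⇒ {P}   [P ::= { P }]
{P} ⇒ {{P}}   [P ::= { P }]
{{P}} ⇒ {{{P}}}   [P ::= { P }]
{{{P}}} ⇒ {{{{P}}}}   [P ::= { P }]
{{{{P}}}} ⇒ {{{{{P}}}}}   [P ::= { P }]
{{{{{P}}}}} ⇒ {{{{{{}}}}}}   [P ::= { }]

P ⇒ {P} ⇒ {{P}} ⇒ {{{P}}} ⇒ {{{{P}}}} ⇒ {{{{{P}}}}} ⇒ {{{{{{}}}}}}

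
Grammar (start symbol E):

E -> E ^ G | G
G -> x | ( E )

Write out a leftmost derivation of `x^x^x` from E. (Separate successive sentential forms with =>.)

E=>E^G=>E^G^G=>G^G^G=>x^G^G=>x^x^G=>x^x^x

E => E^G   [E -> E ^ G]
E^G => E^G^G   [E -> E ^ G]
E^G^G => G^G^G   [E -> G]
G^G^G => x^G^G   [G -> x]
x^G^G => x^x^G   [G -> x]
x^x^G => x^x^x   [G -> x]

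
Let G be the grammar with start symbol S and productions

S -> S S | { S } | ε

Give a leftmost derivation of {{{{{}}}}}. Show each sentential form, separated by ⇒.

S ⇒ {S} ⇒ {SS} ⇒ {{S}S} ⇒ {{SS}S} ⇒ {{{S}S}S} ⇒ {{{{S}}S}S} ⇒ {{{{{S}}}S}S} ⇒ {{{{{}}}S}S} ⇒ {{{{{}}}}S} ⇒ {{{{{}}}}}

S ⇒ {S}   [S -> { S }]
{S} ⇒ {SS}   [S -> S S]
{SS} ⇒ {{S}S}   [S -> { S }]
{{S}S} ⇒ {{SS}S}   [S -> S S]
{{SS}S} ⇒ {{{S}S}S}   [S -> { S }]
{{{S}S}S} ⇒ {{{{S}}S}S}   [S -> { S }]
{{{{S}}S}S} ⇒ {{{{{S}}}S}S}   [S -> { S }]
{{{{{S}}}S}S} ⇒ {{{{{}}}S}S}   [S -> ε]
{{{{{}}}S}S} ⇒ {{{{{}}}}S}   [S -> ε]
{{{{{}}}}S} ⇒ {{{{{}}}}}   [S -> ε]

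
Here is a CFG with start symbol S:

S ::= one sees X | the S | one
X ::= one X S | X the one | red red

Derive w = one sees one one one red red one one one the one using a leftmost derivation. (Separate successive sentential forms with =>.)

S => one sees X   [S ::= one sees X]
one sees X => one sees X the one   [X ::= X the one]
one sees X the one => one sees one X S the one   [X ::= one X S]
one sees one X S the one => one sees one one X S S the one   [X ::= one X S]
one sees one one X S S the one => one sees one one one X S S S the one   [X ::= one X S]
one sees one one one X S S S the one => one sees one one one red red S S S the one   [X ::= red red]
one sees one one one red red S S S the one => one sees one one one red red one S S the one   [S ::= one]
one sees one one one red red one S S the one => one sees one one one red red one one S the one   [S ::= one]
one sees one one one red red one one S the one => one sees one one one red red one one one the one   [S ::= one]

S => one sees X => one sees X the one => one sees one X S the one => one sees one one X S S the one => one sees one one one X S S S the one => one sees one one one red red S S S the one => one sees one one one red red one S S the one => one sees one one one red red one one S the one => one sees one one one red red one one one the one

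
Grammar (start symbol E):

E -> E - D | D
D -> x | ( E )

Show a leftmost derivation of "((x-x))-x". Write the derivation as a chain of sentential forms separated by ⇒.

E ⇒ E-D ⇒ D-D ⇒ (E)-D ⇒ (D)-D ⇒ ((E))-D ⇒ ((E-D))-D ⇒ ((D-D))-D ⇒ ((x-D))-D ⇒ ((x-x))-D ⇒ ((x-x))-x

E ⇒ E-D   [E -> E - D]
E-D ⇒ D-D   [E -> D]
D-D ⇒ (E)-D   [D -> ( E )]
(E)-D ⇒ (D)-D   [E -> D]
(D)-D ⇒ ((E))-D   [D -> ( E )]
((E))-D ⇒ ((E-D))-D   [E -> E - D]
((E-D))-D ⇒ ((D-D))-D   [E -> D]
((D-D))-D ⇒ ((x-D))-D   [D -> x]
((x-D))-D ⇒ ((x-x))-D   [D -> x]
((x-x))-D ⇒ ((x-x))-x   [D -> x]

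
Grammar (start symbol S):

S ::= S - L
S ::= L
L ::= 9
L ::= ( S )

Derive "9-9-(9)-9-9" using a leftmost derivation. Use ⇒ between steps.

S ⇒ S-L   [S ::= S - L]
S-L ⇒ S-L-L   [S ::= S - L]
S-L-L ⇒ S-L-L-L   [S ::= S - L]
S-L-L-L ⇒ S-L-L-L-L   [S ::= S - L]
S-L-L-L-L ⇒ L-L-L-L-L   [S ::= L]
L-L-L-L-L ⇒ 9-L-L-L-L   [L ::= 9]
9-L-L-L-L ⇒ 9-9-L-L-L   [L ::= 9]
9-9-L-L-L ⇒ 9-9-(S)-L-L   [L ::= ( S )]
9-9-(S)-L-L ⇒ 9-9-(L)-L-L   [S ::= L]
9-9-(L)-L-L ⇒ 9-9-(9)-L-L   [L ::= 9]
9-9-(9)-L-L ⇒ 9-9-(9)-9-L   [L ::= 9]
9-9-(9)-9-L ⇒ 9-9-(9)-9-9   [L ::= 9]

S ⇒ S-L ⇒ S-L-L ⇒ S-L-L-L ⇒ S-L-L-L-L ⇒ L-L-L-L-L ⇒ 9-L-L-L-L ⇒ 9-9-L-L-L ⇒ 9-9-(S)-L-L ⇒ 9-9-(L)-L-L ⇒ 9-9-(9)-L-L ⇒ 9-9-(9)-9-L ⇒ 9-9-(9)-9-9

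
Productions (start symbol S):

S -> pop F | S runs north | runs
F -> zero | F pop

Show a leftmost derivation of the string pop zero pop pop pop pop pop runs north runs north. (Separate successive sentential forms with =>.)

S => S runs north => S runs north runs north => pop F runs north runs north => pop F pop runs north runs north => pop F pop pop runs north runs north => pop F pop pop pop runs north runs north => pop F pop pop pop pop runs north runs north => pop F pop pop pop pop pop runs north runs north => pop zero pop pop pop pop pop runs north runs north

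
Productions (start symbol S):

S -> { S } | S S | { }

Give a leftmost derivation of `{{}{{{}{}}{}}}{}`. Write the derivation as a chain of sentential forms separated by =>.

S=>SS=>{S}S=>{SS}S=>{{}S}S=>{{}{S}}S=>{{}{SS}}S=>{{}{{S}S}}S=>{{}{{SS}S}}S=>{{}{{{}S}S}}S=>{{}{{{}{}}S}}S=>{{}{{{}{}}{}}}S=>{{}{{{}{}}{}}}{}

S => SS   [S -> S S]
SS => {S}S   [S -> { S }]
{S}S => {SS}S   [S -> S S]
{SS}S => {{}S}S   [S -> { }]
{{}S}S => {{}{S}}S   [S -> { S }]
{{}{S}}S => {{}{SS}}S   [S -> S S]
{{}{SS}}S => {{}{{S}S}}S   [S -> { S }]
{{}{{S}S}}S => {{}{{SS}S}}S   [S -> S S]
{{}{{SS}S}}S => {{}{{{}S}S}}S   [S -> { }]
{{}{{{}S}S}}S => {{}{{{}{}}S}}S   [S -> { }]
{{}{{{}{}}S}}S => {{}{{{}{}}{}}}S   [S -> { }]
{{}{{{}{}}{}}}S => {{}{{{}{}}{}}}{}   [S -> { }]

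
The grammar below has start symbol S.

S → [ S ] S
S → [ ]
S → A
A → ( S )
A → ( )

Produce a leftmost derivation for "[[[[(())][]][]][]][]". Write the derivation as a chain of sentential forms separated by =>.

S => [S]S   [S → [ S ] S]
[S]S => [[S]S]S   [S → [ S ] S]
[[S]S]S => [[[S]S]S]S   [S → [ S ] S]
[[[S]S]S]S => [[[[S]S]S]S]S   [S → [ S ] S]
[[[[S]S]S]S]S => [[[[A]S]S]S]S   [S → A]
[[[[A]S]S]S]S => [[[[(S)]S]S]S]S   [A → ( S )]
[[[[(S)]S]S]S]S => [[[[(A)]S]S]S]S   [S → A]
[[[[(A)]S]S]S]S => [[[[(())]S]S]S]S   [A → ( )]
[[[[(())]S]S]S]S => [[[[(())][]]S]S]S   [S → [ ]]
[[[[(())][]]S]S]S => [[[[(())][]][]]S]S   [S → [ ]]
[[[[(())][]][]]S]S => [[[[(())][]][]][]]S   [S → [ ]]
[[[[(())][]][]][]]S => [[[[(())][]][]][]][]   [S → [ ]]

S=>[S]S=>[[S]S]S=>[[[S]S]S]S=>[[[[S]S]S]S]S=>[[[[A]S]S]S]S=>[[[[(S)]S]S]S]S=>[[[[(A)]S]S]S]S=>[[[[(())]S]S]S]S=>[[[[(())][]]S]S]S=>[[[[(())][]][]]S]S=>[[[[(())][]][]][]]S=>[[[[(())][]][]][]][]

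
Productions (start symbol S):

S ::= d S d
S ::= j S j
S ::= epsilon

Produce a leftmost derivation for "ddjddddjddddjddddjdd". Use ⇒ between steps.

S ⇒ dSd   [S ::= d S d]
dSd ⇒ ddSdd   [S ::= d S d]
ddSdd ⇒ ddjSjdd   [S ::= j S j]
ddjSjdd ⇒ ddjdSdjdd   [S ::= d S d]
ddjdSdjdd ⇒ ddjddSddjdd   [S ::= d S d]
ddjddSddjdd ⇒ ddjdddSdddjdd   [S ::= d S d]
ddjdddSdddjdd ⇒ ddjddddSddddjdd   [S ::= d S d]
ddjddddSddddjdd ⇒ ddjddddjSjddddjdd   [S ::= j S j]
ddjddddjSjddddjdd ⇒ ddjddddjdSdjddddjdd   [S ::= d S d]
ddjddddjdSdjddddjdd ⇒ ddjddddjddSddjddddjdd   [S ::= d S d]
ddjddddjddSddjddddjdd ⇒ ddjddddjddddjddddjdd   [S ::= epsilon]

S⇒dSd⇒ddSdd⇒ddjSjdd⇒ddjdSdjdd⇒ddjddSddjdd⇒ddjdddSdddjdd⇒ddjddddSddddjdd⇒ddjddddjSjddddjdd⇒ddjddddjdSdjddddjdd⇒ddjddddjddSddjddddjdd⇒ddjddddjddddjddddjdd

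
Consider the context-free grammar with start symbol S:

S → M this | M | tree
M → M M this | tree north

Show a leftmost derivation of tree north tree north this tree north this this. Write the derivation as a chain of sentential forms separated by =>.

S => M this   [S → M this]
M this => M M this this   [M → M M this]
M M this this => M M this M this this   [M → M M this]
M M this M this this => tree north M this M this this   [M → tree north]
tree north M this M this this => tree north tree north this M this this   [M → tree north]
tree north tree north this M this this => tree north tree north this tree north this this   [M → tree north]

S => M this => M M this this => M M this M this this => tree north M this M this this => tree north tree north this M this this => tree north tree north this tree north this this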